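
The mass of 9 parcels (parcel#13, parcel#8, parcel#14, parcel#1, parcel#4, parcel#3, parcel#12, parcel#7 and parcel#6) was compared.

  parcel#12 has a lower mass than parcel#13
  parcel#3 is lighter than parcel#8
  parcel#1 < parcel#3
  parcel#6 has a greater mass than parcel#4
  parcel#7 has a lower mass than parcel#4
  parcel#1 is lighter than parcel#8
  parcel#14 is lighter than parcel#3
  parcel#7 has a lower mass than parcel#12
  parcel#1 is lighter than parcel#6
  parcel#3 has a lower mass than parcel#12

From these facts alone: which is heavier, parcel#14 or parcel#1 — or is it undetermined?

Following every chain through parcel#1: above parcel#1 we get parcel#3, parcel#8, parcel#6, parcel#12, parcel#13.
parcel#14 is not reached, and no chain runs the other way from parcel#14 to parcel#1.
So the given relations leave the order of parcel#1 and parcel#14 undetermined.

undetermined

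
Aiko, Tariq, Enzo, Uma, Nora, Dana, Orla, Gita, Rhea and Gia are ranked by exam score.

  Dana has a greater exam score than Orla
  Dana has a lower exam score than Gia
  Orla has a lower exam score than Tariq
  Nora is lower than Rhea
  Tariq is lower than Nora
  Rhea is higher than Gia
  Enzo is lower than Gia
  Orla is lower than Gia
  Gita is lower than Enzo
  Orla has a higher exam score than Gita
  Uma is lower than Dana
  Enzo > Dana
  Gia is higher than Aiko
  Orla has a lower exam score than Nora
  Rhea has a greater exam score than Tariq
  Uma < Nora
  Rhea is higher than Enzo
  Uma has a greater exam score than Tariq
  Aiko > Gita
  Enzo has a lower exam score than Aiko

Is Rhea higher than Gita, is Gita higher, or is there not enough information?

Gita < Orla < Tariq < Uma < Dana < Enzo < Gia < Rhea, by transitivity through Orla, Tariq, Uma, Dana, Enzo, Gia.
So Rhea is higher.

Rhea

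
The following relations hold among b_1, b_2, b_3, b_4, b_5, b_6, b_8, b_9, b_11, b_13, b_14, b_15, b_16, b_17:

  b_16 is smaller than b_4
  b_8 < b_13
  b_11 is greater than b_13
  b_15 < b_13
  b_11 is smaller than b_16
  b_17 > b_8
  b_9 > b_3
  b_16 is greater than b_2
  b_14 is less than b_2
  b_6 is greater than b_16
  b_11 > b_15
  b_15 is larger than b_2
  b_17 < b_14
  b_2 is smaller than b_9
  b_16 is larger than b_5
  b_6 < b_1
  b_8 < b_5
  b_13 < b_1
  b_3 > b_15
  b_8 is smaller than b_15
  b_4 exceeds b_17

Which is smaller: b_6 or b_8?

b_8

b_8 < b_17 and b_17 < b_14 give b_8 < b_14.
With b_14 < b_2: b_8 < b_17 < b_14 < b_2.
With b_2 < b_15: b_8 < b_17 < b_14 < b_2 < b_15.
With b_15 < b_13: b_8 < b_17 < b_14 < b_2 < b_15 < b_13.
With b_13 < b_11: b_8 < b_17 < b_14 < b_2 < b_15 < b_13 < b_11.
Then b_11 < b_16 extends the chain to b_16.
With b_16 < b_6: b_8 < b_17 < b_14 < b_2 < b_15 < b_13 < b_11 < b_16 < b_6.
So b_8 < b_6; b_8 is the smaller of the two.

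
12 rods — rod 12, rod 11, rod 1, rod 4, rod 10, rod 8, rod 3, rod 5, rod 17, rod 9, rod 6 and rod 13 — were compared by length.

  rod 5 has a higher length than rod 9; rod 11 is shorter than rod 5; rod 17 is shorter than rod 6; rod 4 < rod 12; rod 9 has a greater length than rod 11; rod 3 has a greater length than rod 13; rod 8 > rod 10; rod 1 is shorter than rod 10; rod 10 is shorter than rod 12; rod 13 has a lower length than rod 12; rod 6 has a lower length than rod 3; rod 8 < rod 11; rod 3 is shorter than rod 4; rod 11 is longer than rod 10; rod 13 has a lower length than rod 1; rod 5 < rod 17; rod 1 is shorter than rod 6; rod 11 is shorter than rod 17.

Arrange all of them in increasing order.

rod 13 < rod 1 < rod 10 < rod 8 < rod 11 < rod 9 < rod 5 < rod 17 < rod 6 < rod 3 < rod 4 < rod 12

Nothing is placed below rod 13, so it is least; from there rod 13 < rod 1; rod 1 < rod 10; rod 10 < rod 8; rod 8 < rod 11; rod 11 < rod 9; rod 9 < rod 5; rod 5 < rod 17; rod 17 < rod 6; rod 6 < rod 3; rod 3 < rod 4; rod 4 < rod 12, each given directly.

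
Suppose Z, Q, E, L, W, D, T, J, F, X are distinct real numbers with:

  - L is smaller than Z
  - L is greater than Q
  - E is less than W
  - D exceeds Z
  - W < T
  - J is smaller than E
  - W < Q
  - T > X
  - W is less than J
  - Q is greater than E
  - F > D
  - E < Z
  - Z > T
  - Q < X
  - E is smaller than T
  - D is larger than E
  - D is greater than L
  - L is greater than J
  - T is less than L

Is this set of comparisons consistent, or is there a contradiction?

inconsistent

We have E < W stated directly, yet also W < J < E by chaining the others — so W < E. Contradiction.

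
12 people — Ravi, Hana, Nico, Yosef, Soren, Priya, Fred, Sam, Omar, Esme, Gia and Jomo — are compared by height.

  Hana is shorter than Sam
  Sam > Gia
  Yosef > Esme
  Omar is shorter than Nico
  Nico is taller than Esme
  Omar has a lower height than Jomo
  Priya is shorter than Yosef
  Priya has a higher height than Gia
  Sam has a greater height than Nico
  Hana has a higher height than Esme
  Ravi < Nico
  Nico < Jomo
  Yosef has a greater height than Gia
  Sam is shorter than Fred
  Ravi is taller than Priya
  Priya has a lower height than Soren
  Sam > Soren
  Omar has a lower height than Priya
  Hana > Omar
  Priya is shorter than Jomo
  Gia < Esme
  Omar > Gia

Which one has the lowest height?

Chaining upward from Gia: directly above it, Omar, Priya, Esme, Yosef, Sam; then Hana, Ravi, Nico, Soren, Fred, Jomo.
That covers every other element, and nothing is given below Gia, so Gia is the lowest height.

Gia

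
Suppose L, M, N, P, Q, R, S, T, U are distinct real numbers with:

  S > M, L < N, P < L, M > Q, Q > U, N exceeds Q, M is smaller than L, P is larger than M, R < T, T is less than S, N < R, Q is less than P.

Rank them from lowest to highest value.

Each adjacent pair is fixed by a given relation: U < Q; Q < M; M < P; P < L; L < N; N < R; R < T; T < S. Chaining them end to end gives the full order.

U < Q < M < P < L < N < R < T < S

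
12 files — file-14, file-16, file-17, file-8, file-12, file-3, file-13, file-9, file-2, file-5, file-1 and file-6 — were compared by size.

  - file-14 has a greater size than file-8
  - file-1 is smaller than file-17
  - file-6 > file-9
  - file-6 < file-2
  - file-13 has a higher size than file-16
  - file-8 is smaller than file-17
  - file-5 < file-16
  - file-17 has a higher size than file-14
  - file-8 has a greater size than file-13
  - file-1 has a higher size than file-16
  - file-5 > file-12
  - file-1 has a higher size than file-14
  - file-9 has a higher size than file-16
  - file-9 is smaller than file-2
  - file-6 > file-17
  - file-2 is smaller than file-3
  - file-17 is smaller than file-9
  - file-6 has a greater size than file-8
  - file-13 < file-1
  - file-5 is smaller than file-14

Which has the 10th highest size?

Piecing the relations together gives one ordering: file-12 < file-5 < file-16 < file-13 < file-8 < file-14 < file-1 < file-17 < file-9 < file-6 < file-2 < file-3.
The 10th largest is file-16.

file-16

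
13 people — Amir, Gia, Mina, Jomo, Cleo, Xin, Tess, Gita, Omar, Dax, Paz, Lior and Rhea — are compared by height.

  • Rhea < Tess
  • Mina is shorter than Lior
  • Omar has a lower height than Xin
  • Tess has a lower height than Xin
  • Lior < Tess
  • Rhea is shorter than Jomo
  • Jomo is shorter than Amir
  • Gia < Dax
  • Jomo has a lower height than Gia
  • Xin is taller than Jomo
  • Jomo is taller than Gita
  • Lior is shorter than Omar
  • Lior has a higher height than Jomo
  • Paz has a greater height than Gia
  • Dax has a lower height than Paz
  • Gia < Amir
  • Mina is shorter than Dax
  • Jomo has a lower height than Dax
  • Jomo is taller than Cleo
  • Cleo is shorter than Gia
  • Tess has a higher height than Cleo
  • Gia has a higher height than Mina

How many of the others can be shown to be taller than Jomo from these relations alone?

8

From Jomo the given relations immediately reach Lior, Gia, Amir, Dax, Xin.
From those, Tess, Omar, Paz — 8 in total.
Nothing else is reachable above Jomo; 8 in all.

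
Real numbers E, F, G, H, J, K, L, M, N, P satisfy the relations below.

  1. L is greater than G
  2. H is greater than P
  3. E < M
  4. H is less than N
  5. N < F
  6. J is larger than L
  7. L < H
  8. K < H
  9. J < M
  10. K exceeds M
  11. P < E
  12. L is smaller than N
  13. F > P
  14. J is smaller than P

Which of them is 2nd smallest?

L

The consecutive relations fix a unique order: G < L < J < P < E < M < K < H < N < F.
Counting 2 from the smallest end gives L.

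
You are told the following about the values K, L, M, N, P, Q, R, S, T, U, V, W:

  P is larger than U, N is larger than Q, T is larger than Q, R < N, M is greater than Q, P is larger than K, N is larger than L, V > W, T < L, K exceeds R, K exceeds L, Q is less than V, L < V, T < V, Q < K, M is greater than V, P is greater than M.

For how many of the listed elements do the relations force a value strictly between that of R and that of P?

Chaining upward from R reaches: N, K.
Chaining downward from P reaches: Q, T, L, W, V, K, M, U.
Strictly between R and P are those in both lists: K — 1 element.

1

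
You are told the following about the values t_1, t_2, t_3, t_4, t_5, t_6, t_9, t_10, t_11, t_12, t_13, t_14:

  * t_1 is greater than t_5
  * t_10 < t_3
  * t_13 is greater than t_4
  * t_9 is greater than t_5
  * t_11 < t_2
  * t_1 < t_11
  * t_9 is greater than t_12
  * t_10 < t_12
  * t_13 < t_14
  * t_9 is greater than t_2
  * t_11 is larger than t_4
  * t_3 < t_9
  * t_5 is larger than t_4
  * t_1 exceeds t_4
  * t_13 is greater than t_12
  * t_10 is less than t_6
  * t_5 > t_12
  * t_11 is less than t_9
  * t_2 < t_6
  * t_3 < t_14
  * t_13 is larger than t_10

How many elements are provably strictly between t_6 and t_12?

4

The relations place t_12 below t_6. An element lies strictly between them when it is forced above t_12 and also forced below t_6.
Above t_12: {t_5, t_13, t_1, t_11, t_14, t_2, t_9}. Below t_6: {t_10, t_4, t_5, t_1, t_11, t_2}.
Intersection: {t_5, t_1, t_11, t_2} — 4.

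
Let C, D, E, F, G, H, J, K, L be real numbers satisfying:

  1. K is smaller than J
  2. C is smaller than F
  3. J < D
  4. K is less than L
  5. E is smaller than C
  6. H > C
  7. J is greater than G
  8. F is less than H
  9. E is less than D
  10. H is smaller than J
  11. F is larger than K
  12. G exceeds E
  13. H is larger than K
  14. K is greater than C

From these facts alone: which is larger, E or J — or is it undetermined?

J

The relevant relations are E < C; C < K; K < F; F < H; H < J.
Together: E < C < K < F < H < J.
So J is larger.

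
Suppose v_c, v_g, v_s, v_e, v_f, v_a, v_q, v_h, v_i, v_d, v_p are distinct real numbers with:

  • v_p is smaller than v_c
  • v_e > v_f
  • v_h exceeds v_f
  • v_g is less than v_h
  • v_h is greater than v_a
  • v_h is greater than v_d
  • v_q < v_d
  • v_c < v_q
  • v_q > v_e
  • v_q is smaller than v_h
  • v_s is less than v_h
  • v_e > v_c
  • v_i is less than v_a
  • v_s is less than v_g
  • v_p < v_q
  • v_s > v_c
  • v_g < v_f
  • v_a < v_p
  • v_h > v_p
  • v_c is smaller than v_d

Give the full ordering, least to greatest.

Each adjacent pair is fixed by a given relation: v_i < v_a; v_a < v_p; v_p < v_c; v_c < v_s; v_s < v_g; v_g < v_f; v_f < v_e; v_e < v_q; v_q < v_d; v_d < v_h. Chaining them end to end gives the full order.

v_i < v_a < v_p < v_c < v_s < v_g < v_f < v_e < v_q < v_d < v_h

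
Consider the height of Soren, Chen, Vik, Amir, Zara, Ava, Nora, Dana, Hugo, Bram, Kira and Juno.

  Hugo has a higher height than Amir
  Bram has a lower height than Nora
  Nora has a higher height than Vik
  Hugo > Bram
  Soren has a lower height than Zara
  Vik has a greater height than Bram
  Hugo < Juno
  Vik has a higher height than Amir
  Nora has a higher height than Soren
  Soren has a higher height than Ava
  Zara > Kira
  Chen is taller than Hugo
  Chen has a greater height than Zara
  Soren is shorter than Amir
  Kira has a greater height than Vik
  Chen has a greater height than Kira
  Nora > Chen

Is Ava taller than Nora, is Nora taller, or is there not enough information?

Chaining the given relations: Ava < Soren < Amir < Vik < Kira < Zara < Chen < Nora.
So Nora is taller.

Nora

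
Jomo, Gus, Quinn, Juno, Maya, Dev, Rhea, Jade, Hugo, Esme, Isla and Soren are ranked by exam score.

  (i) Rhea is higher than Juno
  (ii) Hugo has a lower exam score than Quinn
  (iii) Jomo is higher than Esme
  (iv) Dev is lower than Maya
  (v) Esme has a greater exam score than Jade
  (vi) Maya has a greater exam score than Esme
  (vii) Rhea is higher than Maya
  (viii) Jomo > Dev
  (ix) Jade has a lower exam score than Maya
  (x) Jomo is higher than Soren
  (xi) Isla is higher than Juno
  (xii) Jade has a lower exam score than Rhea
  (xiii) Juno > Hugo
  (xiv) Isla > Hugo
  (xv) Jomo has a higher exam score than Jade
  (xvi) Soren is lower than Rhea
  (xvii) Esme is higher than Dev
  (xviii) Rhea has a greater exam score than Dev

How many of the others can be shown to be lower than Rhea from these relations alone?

Directly below Rhea: Jade, Dev, Juno, Soren, Maya.
One step further: Hugo, Esme (7 so far).
Nothing else is reachable below Rhea; 7 in all.

7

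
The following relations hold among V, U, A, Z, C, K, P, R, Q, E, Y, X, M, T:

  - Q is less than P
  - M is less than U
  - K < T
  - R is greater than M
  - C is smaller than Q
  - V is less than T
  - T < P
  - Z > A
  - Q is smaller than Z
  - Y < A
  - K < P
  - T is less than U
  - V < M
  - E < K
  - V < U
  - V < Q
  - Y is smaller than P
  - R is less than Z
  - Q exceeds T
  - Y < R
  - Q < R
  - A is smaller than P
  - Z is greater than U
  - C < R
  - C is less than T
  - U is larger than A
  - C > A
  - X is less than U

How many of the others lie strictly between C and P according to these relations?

The relations place C below P. An element lies strictly between them when it is forced above C and also forced below P.
Above C: {T, Q, U, R, Z}. Below P: {V, E, K, Y, A, T, Q}.
Intersection: {T, Q} — 2.

2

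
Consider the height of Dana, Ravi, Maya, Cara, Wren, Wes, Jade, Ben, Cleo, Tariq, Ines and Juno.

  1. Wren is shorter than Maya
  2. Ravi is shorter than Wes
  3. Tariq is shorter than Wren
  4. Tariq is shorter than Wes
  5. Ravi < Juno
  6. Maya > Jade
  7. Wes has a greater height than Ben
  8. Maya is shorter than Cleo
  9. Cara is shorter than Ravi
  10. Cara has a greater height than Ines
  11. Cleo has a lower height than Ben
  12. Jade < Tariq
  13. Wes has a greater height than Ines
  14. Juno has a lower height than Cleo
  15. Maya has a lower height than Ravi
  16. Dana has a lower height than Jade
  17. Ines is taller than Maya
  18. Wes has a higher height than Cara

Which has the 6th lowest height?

Ines

The consecutive relations fix a unique order: Dana < Jade < Tariq < Wren < Maya < Ines < Cara < Ravi < Juno < Cleo < Ben < Wes.
Counting 6 from the smallest end gives Ines.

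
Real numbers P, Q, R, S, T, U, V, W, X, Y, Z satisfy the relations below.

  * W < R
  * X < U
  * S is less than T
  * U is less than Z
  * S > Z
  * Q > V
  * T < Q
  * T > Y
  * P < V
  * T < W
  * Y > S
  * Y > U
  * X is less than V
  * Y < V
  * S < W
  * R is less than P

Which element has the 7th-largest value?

Y

The consecutive relations fix a unique order: X < U < Z < S < Y < T < W < R < P < V < Q.
Counting 7 from the largest end gives Y.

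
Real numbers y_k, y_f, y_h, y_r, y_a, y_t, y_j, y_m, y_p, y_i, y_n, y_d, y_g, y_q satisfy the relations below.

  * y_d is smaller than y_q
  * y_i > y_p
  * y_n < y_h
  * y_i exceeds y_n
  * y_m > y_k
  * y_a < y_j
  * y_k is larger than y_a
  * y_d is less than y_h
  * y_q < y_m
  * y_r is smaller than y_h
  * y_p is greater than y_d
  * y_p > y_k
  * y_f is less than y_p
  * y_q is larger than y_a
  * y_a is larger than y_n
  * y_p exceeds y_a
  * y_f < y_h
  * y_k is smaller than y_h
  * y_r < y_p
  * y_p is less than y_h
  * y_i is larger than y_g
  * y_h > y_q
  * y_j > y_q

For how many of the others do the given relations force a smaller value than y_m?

From y_m the given relations immediately reach y_q, y_k.
From those, y_d, y_a — 4 in total.
From those, y_n — 5 in total.
No other element is forced below y_m by the given relations, so the count is 5.

5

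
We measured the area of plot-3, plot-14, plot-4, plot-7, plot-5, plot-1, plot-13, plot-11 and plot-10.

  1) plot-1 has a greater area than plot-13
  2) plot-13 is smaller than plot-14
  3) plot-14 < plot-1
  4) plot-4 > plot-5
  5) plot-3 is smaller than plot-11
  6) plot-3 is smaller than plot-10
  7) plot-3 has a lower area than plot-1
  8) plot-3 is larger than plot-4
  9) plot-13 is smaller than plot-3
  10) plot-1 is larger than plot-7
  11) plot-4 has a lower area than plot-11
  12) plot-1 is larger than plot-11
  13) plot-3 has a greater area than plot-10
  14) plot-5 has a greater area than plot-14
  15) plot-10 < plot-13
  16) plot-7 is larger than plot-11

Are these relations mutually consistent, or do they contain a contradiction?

We have plot-3 < plot-10 stated directly, yet also plot-10 < plot-13 < plot-14 < plot-5 < plot-4 < plot-3 by chaining the others — so plot-10 < plot-3. Contradiction.

inconsistent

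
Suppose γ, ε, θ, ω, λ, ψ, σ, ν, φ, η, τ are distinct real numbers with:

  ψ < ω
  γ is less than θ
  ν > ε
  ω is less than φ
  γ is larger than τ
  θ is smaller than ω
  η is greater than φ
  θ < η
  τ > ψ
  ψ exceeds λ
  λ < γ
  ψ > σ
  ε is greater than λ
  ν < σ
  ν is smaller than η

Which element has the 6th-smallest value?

The consecutive relations fix a unique order: λ < ε < ν < σ < ψ < τ < γ < θ < ω < φ < η.
The 6th smallest is τ.

τ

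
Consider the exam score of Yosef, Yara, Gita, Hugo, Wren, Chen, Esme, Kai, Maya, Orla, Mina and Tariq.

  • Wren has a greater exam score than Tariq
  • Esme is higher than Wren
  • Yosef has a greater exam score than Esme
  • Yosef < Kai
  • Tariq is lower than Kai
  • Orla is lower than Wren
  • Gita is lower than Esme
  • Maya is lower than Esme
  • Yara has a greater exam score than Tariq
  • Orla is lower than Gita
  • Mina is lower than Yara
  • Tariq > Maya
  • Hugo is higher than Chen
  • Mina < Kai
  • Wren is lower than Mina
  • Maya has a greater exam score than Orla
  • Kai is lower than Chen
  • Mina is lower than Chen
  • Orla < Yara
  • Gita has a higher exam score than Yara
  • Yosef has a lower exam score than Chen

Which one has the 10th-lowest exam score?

Piecing the relations together gives one ordering: Orla < Maya < Tariq < Wren < Mina < Yara < Gita < Esme < Yosef < Kai < Chen < Hugo.
The 10th smallest is Kai.

Kai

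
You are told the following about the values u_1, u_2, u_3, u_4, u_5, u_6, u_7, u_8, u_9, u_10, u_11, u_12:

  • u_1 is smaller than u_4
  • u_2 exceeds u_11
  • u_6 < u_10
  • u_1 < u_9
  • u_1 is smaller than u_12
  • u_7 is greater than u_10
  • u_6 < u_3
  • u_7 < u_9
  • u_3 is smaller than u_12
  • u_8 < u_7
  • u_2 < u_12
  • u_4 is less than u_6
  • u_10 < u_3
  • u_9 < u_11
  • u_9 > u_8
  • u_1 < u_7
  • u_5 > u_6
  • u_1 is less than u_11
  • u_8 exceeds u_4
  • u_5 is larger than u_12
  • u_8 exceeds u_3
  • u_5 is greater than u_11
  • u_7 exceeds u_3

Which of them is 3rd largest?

u_2

Piecing the relations together gives one ordering: u_1 < u_4 < u_6 < u_10 < u_3 < u_8 < u_7 < u_9 < u_11 < u_2 < u_12 < u_5.
The 3rd largest is u_2.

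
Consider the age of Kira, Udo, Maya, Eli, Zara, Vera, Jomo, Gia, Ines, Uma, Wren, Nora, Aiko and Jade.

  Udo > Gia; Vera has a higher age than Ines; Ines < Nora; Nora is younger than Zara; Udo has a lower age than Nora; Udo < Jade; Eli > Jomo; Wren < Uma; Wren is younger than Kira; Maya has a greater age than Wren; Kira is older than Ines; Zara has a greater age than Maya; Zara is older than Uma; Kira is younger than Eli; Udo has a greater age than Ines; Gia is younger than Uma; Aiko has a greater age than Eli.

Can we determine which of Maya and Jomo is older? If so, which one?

Following every chain through Jomo: above Jomo we get Eli, Aiko.
Maya is not reached, and no chain runs the other way from Maya to Jomo.
So the given relations leave the order of Jomo and Maya undetermined.

undetermined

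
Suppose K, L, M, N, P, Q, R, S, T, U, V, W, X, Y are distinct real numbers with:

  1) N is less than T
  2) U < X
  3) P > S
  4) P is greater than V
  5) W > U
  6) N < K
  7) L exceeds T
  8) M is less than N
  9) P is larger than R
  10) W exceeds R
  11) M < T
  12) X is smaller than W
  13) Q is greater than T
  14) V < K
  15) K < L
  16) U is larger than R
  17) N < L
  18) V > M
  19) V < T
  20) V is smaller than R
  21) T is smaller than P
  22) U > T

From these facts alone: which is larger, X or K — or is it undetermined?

undetermined

Following every chain through K: above K we get L; below K we get M, V, N.
X is not reached, and no chain runs the other way from X to K.
So the given relations leave the order of K and X undetermined.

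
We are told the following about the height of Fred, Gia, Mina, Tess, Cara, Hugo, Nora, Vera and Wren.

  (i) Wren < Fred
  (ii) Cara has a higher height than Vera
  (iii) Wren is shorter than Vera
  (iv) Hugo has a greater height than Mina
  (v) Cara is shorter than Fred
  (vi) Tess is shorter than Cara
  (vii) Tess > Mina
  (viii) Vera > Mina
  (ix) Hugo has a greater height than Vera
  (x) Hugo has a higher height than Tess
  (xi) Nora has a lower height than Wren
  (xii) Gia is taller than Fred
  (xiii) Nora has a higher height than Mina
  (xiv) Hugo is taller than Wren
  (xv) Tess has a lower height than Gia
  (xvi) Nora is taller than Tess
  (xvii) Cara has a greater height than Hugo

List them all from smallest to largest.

Mina < Tess < Nora < Wren < Vera < Hugo < Cara < Fred < Gia

Nothing is placed below Mina, so it is least; from there Mina < Tess; Tess < Nora; Nora < Wren; Wren < Vera; Vera < Hugo; Hugo < Cara; Cara < Fred; Fred < Gia, each given directly.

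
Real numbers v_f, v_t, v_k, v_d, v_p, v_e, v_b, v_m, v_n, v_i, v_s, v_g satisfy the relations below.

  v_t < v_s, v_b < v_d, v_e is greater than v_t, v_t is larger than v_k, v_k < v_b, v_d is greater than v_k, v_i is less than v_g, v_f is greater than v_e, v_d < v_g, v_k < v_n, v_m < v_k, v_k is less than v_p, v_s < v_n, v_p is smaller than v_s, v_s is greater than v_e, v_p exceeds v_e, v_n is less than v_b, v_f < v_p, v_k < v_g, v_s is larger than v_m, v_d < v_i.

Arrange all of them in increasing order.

Nothing is placed below v_m, so it is least; from there v_m < v_k; v_k < v_t; v_t < v_e; v_e < v_f; v_f < v_p; v_p < v_s; v_s < v_n; v_n < v_b; v_b < v_d; v_d < v_i; v_i < v_g, each given directly.

v_m < v_k < v_t < v_e < v_f < v_p < v_s < v_n < v_b < v_d < v_i < v_g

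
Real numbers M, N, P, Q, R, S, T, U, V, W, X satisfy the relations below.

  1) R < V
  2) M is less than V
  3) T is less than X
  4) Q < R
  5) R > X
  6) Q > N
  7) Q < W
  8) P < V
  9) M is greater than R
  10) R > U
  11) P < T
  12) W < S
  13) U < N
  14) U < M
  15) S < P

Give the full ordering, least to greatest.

Each adjacent pair is fixed by a given relation: U < N; N < Q; Q < W; W < S; S < P; P < T; T < X; X < R; R < M; M < V. Chaining them end to end gives the full order.

U < N < Q < W < S < P < T < X < R < M < V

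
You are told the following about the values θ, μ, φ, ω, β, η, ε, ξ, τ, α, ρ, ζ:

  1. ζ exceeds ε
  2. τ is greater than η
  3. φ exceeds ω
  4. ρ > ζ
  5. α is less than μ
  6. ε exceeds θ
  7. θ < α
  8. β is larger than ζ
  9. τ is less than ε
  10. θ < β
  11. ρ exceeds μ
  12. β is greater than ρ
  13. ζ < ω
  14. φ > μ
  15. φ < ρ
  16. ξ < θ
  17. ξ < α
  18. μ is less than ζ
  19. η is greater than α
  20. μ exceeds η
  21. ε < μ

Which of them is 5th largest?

Chaining the given pairs: ξ < θ < α < η < τ < ε < μ < ζ < ω < φ < ρ < β.
Counting 5 from the largest end gives ζ.

ζ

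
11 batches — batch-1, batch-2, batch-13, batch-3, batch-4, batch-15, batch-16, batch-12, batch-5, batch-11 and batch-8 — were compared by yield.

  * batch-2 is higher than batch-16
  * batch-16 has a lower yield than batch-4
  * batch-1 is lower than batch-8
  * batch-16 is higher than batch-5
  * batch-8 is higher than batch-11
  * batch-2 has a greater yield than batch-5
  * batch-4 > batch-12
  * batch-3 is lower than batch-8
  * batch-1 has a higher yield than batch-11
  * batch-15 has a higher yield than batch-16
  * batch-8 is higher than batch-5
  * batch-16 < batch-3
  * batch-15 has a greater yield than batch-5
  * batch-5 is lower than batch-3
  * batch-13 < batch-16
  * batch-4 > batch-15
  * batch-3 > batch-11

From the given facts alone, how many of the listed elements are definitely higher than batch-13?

6

The elements the relations force above batch-13 are batch-16, batch-15, batch-3, batch-2, batch-8, batch-4 — no chain reaches any other.
That is 6.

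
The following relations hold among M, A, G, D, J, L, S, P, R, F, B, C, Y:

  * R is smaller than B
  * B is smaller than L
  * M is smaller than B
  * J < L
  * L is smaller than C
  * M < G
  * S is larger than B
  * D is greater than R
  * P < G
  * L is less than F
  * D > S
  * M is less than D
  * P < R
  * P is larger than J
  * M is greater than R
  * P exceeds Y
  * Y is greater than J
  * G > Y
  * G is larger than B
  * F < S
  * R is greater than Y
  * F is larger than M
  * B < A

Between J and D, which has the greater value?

D

J < Y < P < R < M < B < L < F < S < D, by transitivity through Y, P, R, M, B, L, F, S.
So J < D; D is the larger of the two.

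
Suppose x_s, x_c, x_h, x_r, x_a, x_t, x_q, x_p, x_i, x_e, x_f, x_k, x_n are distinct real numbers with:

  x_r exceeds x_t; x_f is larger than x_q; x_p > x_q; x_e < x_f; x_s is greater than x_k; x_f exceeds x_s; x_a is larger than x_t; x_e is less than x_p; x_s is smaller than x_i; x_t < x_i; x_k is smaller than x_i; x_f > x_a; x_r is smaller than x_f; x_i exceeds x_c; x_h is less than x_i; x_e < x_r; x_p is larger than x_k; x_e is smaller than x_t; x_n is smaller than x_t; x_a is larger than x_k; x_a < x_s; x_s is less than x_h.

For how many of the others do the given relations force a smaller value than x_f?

The elements the relations force below x_f are x_e, x_n, x_t, x_r, x_q, x_k, x_a, x_s — no chain reaches any other.
That is 8.

8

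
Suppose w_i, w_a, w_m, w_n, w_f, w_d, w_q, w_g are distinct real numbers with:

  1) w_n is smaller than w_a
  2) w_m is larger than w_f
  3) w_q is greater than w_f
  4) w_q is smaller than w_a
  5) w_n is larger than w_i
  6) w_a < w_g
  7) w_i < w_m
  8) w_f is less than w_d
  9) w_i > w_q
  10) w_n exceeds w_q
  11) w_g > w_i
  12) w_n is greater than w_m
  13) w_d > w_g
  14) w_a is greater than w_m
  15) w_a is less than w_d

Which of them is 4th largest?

Chaining the given pairs: w_f < w_q < w_i < w_m < w_n < w_a < w_g < w_d.
Counting 4 from the largest end gives w_n.

w_n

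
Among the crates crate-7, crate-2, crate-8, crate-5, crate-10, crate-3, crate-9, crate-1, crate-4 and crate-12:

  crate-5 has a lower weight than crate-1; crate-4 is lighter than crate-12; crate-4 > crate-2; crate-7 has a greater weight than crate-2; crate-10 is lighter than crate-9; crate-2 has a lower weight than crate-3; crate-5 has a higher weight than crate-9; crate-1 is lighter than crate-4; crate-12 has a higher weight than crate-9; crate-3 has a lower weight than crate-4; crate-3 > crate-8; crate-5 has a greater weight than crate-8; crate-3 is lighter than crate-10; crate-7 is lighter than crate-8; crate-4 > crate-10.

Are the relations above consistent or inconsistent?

The single ordering crate-2 < crate-7 < crate-8 < crate-3 < crate-10 < crate-9 < crate-5 < crate-1 < crate-4 < crate-12 satisfies every listed relation, so no contradiction arises.

consistent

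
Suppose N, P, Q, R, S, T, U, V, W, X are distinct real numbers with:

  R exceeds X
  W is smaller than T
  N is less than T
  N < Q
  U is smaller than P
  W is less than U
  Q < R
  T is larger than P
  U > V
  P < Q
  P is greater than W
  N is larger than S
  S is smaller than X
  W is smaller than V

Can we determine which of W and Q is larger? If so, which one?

W < V and V < U give W < U.
With U < P: W < V < U < P.
Then P < Q extends the chain to Q.
So Q is larger.

Q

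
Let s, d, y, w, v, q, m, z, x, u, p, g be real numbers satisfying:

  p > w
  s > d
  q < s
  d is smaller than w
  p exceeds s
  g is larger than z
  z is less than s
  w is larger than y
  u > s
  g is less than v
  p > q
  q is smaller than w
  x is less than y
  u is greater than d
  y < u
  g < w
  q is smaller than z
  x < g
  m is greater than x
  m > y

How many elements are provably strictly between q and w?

2

Chaining upward from q reaches: z, g, v, s, u, p.
Chaining downward from w reaches: d, z, x, g, y.
Strictly between q and w are those in both lists: z, g — 2 elements.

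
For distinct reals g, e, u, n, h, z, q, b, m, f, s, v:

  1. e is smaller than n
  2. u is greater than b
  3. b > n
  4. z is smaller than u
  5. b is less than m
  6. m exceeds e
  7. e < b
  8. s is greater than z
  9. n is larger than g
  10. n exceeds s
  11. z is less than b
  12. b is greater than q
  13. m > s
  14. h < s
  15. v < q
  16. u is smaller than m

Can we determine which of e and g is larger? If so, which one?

Following every chain through e: above e we get n, b, u, m.
g is not reached, and no chain runs the other way from g to e.
So the given relations leave the order of e and g undetermined.

undetermined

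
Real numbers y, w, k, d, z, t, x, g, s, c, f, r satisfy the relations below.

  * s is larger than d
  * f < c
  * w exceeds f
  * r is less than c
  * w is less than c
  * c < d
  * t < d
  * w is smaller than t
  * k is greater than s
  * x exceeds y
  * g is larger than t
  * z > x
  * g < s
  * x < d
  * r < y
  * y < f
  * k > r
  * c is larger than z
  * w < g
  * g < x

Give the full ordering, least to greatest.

r < y < f < w < t < g < x < z < c < d < s < k

The consecutive links are each given: r < y; y < f; f < w; w < t; t < g; g < x; x < z; z < c; c < d; d < s; s < k.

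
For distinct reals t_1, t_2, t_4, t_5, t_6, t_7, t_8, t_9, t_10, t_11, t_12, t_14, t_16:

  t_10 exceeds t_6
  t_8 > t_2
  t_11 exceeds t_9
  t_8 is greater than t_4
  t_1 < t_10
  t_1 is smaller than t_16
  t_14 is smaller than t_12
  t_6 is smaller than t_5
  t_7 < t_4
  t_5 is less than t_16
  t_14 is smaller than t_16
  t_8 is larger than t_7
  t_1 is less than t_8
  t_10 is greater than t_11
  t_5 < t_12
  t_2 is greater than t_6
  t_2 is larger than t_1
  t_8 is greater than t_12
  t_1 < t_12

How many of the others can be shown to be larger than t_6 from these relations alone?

6

From t_6 the given relations immediately reach t_5, t_2, t_10.
From those, t_12, t_8, t_16 — 6 in total.
No other element is forced above t_6 by the given relations, so the count is 6.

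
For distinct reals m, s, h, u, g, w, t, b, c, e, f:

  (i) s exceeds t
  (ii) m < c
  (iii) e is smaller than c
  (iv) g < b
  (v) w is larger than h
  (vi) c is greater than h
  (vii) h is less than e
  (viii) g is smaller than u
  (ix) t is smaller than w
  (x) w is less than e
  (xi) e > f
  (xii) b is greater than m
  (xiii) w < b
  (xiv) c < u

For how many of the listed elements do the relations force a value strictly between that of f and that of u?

Chaining upward from f reaches: e, c.
Chaining downward from u reaches: t, h, g, m, w, e, c.
Strictly between f and u are those in both lists: e, c — 2 elements.

2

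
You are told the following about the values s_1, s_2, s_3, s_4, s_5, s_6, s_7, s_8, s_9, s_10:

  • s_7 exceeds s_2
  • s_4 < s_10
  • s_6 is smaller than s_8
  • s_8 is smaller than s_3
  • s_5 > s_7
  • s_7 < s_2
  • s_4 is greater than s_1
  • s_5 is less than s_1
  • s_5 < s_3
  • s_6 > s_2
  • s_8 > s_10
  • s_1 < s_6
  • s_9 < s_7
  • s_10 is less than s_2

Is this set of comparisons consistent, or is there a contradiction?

We have s_2 < s_7 stated directly, yet also s_7 < s_5 < s_1 < s_4 < s_10 < s_2 by chaining the others — so s_7 < s_2. Contradiction.

inconsistent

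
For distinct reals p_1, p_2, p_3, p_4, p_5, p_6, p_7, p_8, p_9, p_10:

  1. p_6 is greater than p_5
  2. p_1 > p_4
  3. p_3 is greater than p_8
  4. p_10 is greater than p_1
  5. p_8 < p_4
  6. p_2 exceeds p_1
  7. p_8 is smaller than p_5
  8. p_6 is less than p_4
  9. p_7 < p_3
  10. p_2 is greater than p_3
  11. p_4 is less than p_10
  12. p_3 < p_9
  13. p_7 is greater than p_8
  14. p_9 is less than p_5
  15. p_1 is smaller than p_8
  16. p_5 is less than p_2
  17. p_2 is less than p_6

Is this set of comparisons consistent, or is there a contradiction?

We have p_4 < p_1 stated directly, yet also p_1 < p_8 < p_7 < p_3 < p_9 < p_5 < p_2 < p_6 < p_4 by chaining the others — so p_1 < p_4. Contradiction.

inconsistent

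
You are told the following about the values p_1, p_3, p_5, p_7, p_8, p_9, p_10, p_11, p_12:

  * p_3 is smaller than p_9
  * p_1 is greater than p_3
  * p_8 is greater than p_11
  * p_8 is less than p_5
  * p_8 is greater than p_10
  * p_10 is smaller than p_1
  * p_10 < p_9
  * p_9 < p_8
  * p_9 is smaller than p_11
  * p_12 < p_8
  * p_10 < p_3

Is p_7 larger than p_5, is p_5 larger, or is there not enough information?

Following every chain through p_7: nothing is chained to p_7.
p_5 is not reached, and no chain runs the other way from p_5 to p_7.
So the given relations leave the order of p_7 and p_5 undetermined.

undetermined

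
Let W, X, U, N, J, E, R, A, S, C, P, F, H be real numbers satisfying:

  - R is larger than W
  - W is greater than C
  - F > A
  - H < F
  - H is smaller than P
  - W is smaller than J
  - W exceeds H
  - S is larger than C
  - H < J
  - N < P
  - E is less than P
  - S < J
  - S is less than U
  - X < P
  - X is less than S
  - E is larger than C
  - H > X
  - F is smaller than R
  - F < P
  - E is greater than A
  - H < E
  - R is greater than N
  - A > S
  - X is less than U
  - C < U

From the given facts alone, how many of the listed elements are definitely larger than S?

7

The elements the relations force above S are A, E, F, U, R, J, P — no chain reaches any other.
That is 7.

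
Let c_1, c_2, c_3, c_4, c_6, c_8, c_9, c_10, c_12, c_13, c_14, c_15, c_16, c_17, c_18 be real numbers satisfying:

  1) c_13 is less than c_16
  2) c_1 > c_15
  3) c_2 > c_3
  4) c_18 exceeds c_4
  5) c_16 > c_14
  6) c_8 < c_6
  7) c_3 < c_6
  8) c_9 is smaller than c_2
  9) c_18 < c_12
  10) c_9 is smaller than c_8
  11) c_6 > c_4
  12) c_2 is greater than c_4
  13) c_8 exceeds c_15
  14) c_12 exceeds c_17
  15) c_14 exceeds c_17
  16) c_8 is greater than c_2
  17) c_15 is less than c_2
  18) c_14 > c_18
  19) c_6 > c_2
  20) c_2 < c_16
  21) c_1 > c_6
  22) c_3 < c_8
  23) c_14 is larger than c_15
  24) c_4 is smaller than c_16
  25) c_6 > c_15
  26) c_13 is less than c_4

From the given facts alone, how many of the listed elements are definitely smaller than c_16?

Directly below c_16: c_13, c_4, c_14, c_2.
One step further: c_9, c_17, c_18, c_15, c_3 (9 so far).
Nothing else is reachable below c_16; 9 in all.

9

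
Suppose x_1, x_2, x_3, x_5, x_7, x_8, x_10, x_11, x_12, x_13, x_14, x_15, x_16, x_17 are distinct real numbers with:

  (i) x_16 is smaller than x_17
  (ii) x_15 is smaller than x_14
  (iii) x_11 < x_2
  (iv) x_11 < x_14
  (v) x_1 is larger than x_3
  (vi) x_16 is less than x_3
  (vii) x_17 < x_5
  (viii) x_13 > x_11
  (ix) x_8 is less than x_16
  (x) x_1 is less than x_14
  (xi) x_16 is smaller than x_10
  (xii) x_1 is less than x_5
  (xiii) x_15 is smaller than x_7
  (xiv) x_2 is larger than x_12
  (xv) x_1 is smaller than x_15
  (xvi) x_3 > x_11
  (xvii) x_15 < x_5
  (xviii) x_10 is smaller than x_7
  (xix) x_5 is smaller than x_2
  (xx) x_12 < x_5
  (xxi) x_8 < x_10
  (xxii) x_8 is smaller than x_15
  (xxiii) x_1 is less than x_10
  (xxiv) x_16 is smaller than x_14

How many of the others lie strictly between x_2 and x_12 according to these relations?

The relations place x_12 below x_2. An element lies strictly between them when it is forced above x_12 and also forced below x_2.
Above x_12: {x_5}. Below x_2: {x_8, x_11, x_16, x_3, x_1, x_15, x_17, x_5}.
Intersection: {x_5} — 1.

1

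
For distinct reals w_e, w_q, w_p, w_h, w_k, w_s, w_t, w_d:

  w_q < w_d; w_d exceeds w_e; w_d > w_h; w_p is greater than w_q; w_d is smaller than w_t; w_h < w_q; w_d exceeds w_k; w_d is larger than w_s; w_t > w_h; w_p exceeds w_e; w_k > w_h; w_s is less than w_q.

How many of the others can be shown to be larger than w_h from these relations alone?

5

Directly above w_h: w_q, w_k, w_d, w_t.
One step further: w_p (5 so far).
No other element is forced above w_h by the given relations, so the count is 5.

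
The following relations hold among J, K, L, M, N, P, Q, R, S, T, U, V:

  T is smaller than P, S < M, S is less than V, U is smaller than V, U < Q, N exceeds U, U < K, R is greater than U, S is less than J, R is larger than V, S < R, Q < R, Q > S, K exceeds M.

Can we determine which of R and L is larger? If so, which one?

undetermined

Following every chain through L: nothing is chained to L.
R is not reached, and no chain runs the other way from R to L.
So the given relations leave the order of L and R undetermined.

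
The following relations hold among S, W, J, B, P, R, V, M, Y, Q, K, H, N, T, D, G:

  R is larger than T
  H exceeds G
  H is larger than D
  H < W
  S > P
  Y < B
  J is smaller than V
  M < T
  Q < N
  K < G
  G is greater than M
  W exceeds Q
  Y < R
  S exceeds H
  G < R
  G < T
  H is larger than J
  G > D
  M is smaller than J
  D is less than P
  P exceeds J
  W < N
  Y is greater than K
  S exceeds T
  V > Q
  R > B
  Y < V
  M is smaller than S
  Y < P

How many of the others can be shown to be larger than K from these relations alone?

Directly above K: G, Y.
One step further: H, B, P, T, V, R (8 so far).
One step further: W, S (10 so far).
One step further: N (11 so far).
No other element is forced above K by the given relations, so the count is 11.

11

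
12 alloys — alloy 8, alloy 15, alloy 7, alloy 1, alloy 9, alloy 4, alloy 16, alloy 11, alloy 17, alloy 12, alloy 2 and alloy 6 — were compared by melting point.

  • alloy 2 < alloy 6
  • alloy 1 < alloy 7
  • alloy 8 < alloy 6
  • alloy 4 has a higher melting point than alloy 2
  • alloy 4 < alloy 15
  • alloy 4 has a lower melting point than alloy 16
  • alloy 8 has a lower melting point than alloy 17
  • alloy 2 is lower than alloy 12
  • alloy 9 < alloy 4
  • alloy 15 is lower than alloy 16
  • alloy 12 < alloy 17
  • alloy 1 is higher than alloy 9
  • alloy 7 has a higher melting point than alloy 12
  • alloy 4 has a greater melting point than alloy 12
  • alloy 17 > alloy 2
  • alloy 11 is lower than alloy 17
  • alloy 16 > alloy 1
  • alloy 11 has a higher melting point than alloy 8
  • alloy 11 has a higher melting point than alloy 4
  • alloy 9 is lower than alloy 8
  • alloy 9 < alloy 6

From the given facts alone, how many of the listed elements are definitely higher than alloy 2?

8

Directly above alloy 2: alloy 12, alloy 4, alloy 17, alloy 6.
One step further: alloy 15, alloy 11, alloy 16, alloy 7 (8 so far).
Nothing else is reachable above alloy 2; 8 in all.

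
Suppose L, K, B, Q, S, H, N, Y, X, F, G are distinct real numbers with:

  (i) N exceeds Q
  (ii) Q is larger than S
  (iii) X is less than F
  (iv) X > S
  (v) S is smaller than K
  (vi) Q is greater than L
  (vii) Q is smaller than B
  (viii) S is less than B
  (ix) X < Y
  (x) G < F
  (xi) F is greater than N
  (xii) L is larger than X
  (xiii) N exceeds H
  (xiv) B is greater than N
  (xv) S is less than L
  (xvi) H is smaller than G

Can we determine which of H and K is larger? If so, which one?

Following every chain through H: above H we get G, N, B, F.
K is not reached, and no chain runs the other way from K to H.
So the given relations leave the order of H and K undetermined.

undetermined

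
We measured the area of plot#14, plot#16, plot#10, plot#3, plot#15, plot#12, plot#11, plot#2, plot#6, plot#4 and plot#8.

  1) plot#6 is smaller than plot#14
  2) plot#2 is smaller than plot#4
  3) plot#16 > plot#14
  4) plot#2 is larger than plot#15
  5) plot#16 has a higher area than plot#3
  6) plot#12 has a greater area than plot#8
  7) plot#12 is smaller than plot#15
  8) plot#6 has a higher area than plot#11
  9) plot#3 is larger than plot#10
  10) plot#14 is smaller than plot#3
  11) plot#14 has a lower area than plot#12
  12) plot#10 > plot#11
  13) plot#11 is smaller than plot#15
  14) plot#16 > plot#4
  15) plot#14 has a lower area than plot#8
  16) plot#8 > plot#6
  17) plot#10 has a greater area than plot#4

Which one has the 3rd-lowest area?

Chaining the given pairs: plot#11 < plot#6 < plot#14 < plot#8 < plot#12 < plot#15 < plot#2 < plot#4 < plot#10 < plot#3 < plot#16.
Counting 3 from the smallest end gives plot#14.

plot#14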